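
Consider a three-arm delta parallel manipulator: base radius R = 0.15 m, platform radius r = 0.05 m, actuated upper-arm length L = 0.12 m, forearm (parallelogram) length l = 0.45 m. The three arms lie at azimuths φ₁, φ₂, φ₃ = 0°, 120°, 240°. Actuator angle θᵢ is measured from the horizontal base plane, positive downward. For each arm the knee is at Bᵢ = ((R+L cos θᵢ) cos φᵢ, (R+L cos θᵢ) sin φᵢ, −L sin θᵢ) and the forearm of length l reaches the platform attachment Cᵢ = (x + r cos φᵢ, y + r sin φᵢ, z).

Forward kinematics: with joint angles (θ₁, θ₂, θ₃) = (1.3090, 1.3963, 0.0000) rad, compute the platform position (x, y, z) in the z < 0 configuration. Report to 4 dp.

(-0.0972, -0.1973, -0.4498)

arm 1 at φ=0.0°: (R−r)+L cos θ1 = 0.1311;  S1 = (0.1311, 0.0000, -0.1159)
arm 2 at φ=120.0°: (R−r)+L cos θ2 = 0.1208;  S2 = (-0.0604, 0.1046, -0.1182)
arm 3 at φ=240.0°: (R−r)+L cos θ3 = 0.2200;  S3 = (-0.1100, -0.1905, 0.0000)
subtract pairs → two planes through P
[-0.3829 0.2093 -0.0045]·P = -0.0020;  [-0.4821 -0.3811 0.2318]·P = 0.0178
det = 0.2468;  x = -0.0119+0.1896z,  y = -0.0316+0.3685z
sphere 1 gives Az²+Bz+C=0 with A=1.1717, B=0.1543, C=-0.1676;  B²−4AC=0.8095;  roots -0.4498, 0.3181;  negative root z = -0.4498
x = -0.0972, y = -0.1973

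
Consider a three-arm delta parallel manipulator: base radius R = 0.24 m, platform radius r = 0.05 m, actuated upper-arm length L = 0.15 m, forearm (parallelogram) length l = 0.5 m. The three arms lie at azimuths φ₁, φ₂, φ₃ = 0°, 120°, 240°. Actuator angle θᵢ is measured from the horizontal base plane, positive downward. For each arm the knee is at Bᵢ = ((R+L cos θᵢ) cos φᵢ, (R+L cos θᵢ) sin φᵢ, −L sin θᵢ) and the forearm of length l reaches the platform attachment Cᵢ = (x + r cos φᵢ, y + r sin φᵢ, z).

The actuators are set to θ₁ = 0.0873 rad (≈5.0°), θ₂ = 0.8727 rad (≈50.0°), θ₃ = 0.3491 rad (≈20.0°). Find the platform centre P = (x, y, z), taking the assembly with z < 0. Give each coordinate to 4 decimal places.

φ1=0.0°: virtual centre (0.3394, 0.0000, -0.0131), radius l
φ2=120.0°: virtual centre (-0.1432, 0.2480, -0.1149), radius l
S3 = (0.3310·cos240.0°, 0.3310·sin240.0°, -0.0513) = (-0.1655, -0.2866, -0.0513)
subtract pairs → two planes through P
plane₁₂: -0.9653x+0.4961y+-0.2037z = -0.0201
Cramer: x(z) = 0.0125-0.1467z;  y(z) = -0.0163+0.1251z
quadratic in z: (1.0372)z²+(0.1180)z+(-0.1427)=0, √Δ=0.7783 → z ∈ {-0.4321, 0.3183}; z = -0.4321 (taking z<0)
x = 0.0759, y = -0.0704

(0.0759, -0.0704, -0.4321)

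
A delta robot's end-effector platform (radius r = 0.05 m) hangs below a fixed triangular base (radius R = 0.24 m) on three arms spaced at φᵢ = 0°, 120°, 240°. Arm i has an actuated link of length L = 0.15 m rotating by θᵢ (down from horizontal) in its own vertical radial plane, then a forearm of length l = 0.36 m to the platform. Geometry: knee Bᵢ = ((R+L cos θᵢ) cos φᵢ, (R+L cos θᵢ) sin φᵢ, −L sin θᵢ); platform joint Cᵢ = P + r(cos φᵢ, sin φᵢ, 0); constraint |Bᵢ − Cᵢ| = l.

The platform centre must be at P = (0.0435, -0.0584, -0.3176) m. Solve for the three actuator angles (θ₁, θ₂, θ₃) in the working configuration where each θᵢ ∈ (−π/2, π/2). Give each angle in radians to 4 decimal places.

θ₁ = 0.6108, θ₂ = 1.2221, θ₃ = 0.6983

φ1=0.0° → target in arm frame (0.0435, -0.0584)
  e−x'=0.1465;  (l²−L²−(e−x')²−y'²−z²)/2L = -0.0621
  √(A²+B²)=0.3498;  θ1 = -1.1386+1.7494 ≈ 0.6108
rotate P by −φ2: (-0.0723, -0.0085, -0.3176)
  A cos θ + B sin θ = C:  0.2623·cos θ + -0.3176·sin θ = -0.2089
  θ2 = atan2(B,A) + arccos(C/0.4119) = 1.2221
rotate P by −φ3: (0.0288, 0.0669, -0.3176)
  e−x'=0.1612;  (l²−L²−(e−x')²−y'²−z²)/2L = -0.0807
  √(A²+B²)=0.3562;  θ3 = -1.1012+1.7995 ≈ 0.6983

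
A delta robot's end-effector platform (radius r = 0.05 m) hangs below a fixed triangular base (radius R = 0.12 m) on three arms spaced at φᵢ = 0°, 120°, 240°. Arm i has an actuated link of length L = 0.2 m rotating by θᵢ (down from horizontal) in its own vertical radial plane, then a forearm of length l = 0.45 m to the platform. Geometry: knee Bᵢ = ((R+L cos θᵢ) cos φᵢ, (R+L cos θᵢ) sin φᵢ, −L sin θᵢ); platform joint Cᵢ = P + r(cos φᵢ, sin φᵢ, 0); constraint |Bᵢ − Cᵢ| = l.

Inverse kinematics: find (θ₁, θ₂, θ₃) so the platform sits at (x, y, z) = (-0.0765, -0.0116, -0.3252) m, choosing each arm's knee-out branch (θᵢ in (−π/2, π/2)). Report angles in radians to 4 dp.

arm 1 (φ=0.0°): x'=-0.0765, y'=-0.0116
  A cos θ + B sin θ = C:  0.1465·cos θ + -0.3252·sin θ = 0.0879
  γ=atan2(-0.3252,0.1465)=-1.1475;  ψ=arccos(0.2464)=1.3219;  θ1=γ+ψ≈0.1743
φ2=120.0° → target in arm frame (0.0282, 0.0721)
  e−x'=0.0418;  (l²−L²−(e−x')²−y'²−z²)/2L = 0.1245
  √(A²+B²)=0.3279;  θ2 = -1.4430+1.1812 ≈ -0.2617
φ3=240.0° → target in arm frame (0.0483, -0.0605)
  e−x'=0.0217;  (l²−L²−(e−x')²−y'²−z²)/2L = 0.1315
  θ3 = atan2(B,A) + arccos(C/0.3259) = -0.3488

θ₁ = 0.1743, θ₂ = -0.2617, θ₃ = -0.3488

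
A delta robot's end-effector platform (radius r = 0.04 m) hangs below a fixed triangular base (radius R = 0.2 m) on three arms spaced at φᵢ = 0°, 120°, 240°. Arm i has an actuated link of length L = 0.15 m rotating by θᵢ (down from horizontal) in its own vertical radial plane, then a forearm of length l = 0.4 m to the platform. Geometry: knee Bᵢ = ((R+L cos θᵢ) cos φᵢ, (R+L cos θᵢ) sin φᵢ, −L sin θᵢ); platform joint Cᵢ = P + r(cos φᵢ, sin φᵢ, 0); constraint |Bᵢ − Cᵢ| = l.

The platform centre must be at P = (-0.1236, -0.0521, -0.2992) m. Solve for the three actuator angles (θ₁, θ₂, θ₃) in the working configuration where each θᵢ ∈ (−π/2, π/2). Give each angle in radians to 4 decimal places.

φ1=0.0° → target in arm frame (-0.1236, -0.0521)
  e−x'=0.2836;  (l²−L²−(e−x')²−y'²−z²)/2L = -0.1172
  √(A²+B²)=0.4122;  θ1 = -0.8122+1.8591 ≈ 1.0469
φ2=120.0° → target in arm frame (0.0167, 0.1331)
  A=0.1433, B=-0.2992, C=(l²−L²−A²−y'²−z²)/(2L)=0.0324
  √(A²+B²)=0.3318;  θ2 = -1.1241+1.4729 ≈ 0.3488
φ3=240.0° → target in arm frame (0.1069, -0.0810)
  e−x'=0.0531;  (l²−L²−(e−x')²−y'²−z²)/2L = 0.1287
  γ=atan2(-0.2992,0.0531)=-1.3952;  ψ=arccos(0.4234)=1.1335;  θ3=γ+ψ≈-0.2617

θ₁ = 1.0469, θ₂ = 0.3488, θ₃ = -0.2617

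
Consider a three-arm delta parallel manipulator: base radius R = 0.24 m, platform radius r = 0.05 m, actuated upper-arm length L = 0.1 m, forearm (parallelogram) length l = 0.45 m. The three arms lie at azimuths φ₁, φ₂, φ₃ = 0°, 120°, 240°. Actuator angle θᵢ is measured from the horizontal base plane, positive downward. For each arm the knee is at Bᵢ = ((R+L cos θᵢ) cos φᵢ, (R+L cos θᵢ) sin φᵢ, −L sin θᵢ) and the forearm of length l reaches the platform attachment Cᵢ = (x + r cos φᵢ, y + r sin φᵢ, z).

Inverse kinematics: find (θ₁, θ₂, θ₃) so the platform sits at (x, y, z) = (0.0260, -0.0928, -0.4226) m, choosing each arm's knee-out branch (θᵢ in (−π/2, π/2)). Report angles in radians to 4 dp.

arm 1 (φ=0.0°): x'=0.0260, y'=-0.0928
  A=0.1640, B=-0.4226, C=(l²−L²−A²−y'²−z²)/(2L)=-0.1080
  θ1 = atan2(B,A) + arccos(C/0.4533) = 0.6107
rotate P by −φ2: (-0.0934, 0.0239, -0.4226)
  A=0.2834, B=-0.4226, C=(l²−L²−A²−y'²−z²)/(2L)=-0.3348
  θ2 = atan2(B,A) + arccos(C/0.5088) = 1.3088
φ3=240.0° → target in arm frame (0.0674, 0.0689)
  A=0.1226, B=-0.4226, C=(l²−L²−A²−y'²−z²)/(2L)=-0.0294
  γ=atan2(-0.4226,0.1226)=-1.2884;  ψ=arccos(-0.0668)=1.6376;  θ3=γ+ψ≈0.3493

θ₁ = 0.6107, θ₂ = 1.3088, θ₃ = 0.3493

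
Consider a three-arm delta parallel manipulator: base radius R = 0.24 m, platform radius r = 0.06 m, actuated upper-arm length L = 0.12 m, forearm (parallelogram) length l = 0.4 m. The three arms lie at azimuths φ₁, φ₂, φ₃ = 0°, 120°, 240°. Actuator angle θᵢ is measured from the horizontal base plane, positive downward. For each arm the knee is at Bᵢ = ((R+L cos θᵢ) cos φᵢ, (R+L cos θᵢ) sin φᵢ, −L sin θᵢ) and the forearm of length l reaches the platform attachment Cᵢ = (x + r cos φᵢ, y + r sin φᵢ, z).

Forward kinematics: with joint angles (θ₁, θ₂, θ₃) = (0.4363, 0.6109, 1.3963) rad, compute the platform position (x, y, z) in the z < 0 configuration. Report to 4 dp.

(0.0677, 0.0843, -0.3732)

φ1=0.0°: virtual centre (0.2888, 0.0000, -0.0507), radius l
φ2=120.0°: virtual centre (-0.1391, 0.2410, -0.0688), radius l
φ3=240.0°: virtual centre (-0.1004, -0.1739, -0.1182), radius l
subtract pairs → two planes through P
linear system: -0.8558x+0.4820y = -0.0038−-0.0362z; -0.7784x+-0.3479y = -0.0317−-0.1349z
det = 0.6729;  x = 0.0246+-0.1154z,  y = 0.0359+-0.1297z
into |P−S₁|² = l²: 1.0301z² + 0.1531z + -0.0864 = 0;  Δ = 0.3793;  z = -0.3732 or 0.2246 → z<0 root = -0.3732
x = 0.0677, y = 0.0843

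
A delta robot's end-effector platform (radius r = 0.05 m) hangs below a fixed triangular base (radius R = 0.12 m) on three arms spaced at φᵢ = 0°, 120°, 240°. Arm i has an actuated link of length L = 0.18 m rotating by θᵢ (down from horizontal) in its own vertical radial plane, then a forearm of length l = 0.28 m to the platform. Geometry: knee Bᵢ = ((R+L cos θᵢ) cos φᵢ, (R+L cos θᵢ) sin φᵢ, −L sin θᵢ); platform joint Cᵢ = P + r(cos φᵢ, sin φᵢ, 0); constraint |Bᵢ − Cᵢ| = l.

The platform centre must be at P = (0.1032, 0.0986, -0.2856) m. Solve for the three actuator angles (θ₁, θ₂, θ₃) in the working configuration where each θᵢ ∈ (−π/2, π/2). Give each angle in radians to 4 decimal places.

rotate P by −φ1: (0.1032, 0.0986, -0.2856)
  A=-0.0332, B=-0.2856, C=(l²−L²−A²−y'²−z²)/(2L)=-0.1289
  θ1 = atan2(B,A) + arccos(C/0.2875) = 0.3490
rotate P by −φ2: (0.0338, -0.1387, -0.2856)
  A=0.0362, B=-0.2856, C=(l²−L²−A²−y'²−z²)/(2L)=-0.1559
  γ=atan2(-0.2856,0.0362)=-1.4447;  ψ=arccos(-0.5414)=2.1429;  θ2=γ+ψ≈0.6982
rotate P by −φ3: (-0.1370, 0.0401, -0.2856)
  A=0.2070, B=-0.2856, C=(l²−L²−A²−y'²−z²)/(2L)=-0.2223
  θ3 = atan2(B,A) + arccos(C/0.3527) = 1.3089

θ₁ = 0.3490, θ₂ = 0.6982, θ₃ = 1.3089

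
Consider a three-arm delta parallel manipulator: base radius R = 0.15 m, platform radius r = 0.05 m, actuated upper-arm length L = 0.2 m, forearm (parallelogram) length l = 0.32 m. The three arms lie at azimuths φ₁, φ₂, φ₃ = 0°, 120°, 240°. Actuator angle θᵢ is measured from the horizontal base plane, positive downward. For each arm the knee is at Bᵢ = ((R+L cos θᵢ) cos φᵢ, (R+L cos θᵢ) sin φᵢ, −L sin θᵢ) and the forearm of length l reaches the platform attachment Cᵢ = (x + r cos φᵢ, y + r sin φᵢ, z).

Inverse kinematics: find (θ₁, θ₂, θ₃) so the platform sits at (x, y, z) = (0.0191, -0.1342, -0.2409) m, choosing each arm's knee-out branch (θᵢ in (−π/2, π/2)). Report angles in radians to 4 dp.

θ₁ = 0.5239, θ₂ = 1.1344, θ₃ = 0.0001

arm 1 (φ=0.0°): x'=0.0191, y'=-0.1342
  A cos θ + B sin θ = C:  0.0809·cos θ + -0.2409·sin θ = -0.0505
  √(A²+B²)=0.2541;  θ1 = -1.2468+1.7707 ≈ 0.5239
rotate P by −φ2: (-0.1258, 0.0506, -0.2409)
  A=0.2258, B=-0.2409, C=(l²−L²−A²−y'²−z²)/(2L)=-0.1229
  θ2 = atan2(B,A) + arccos(C/0.3302) = 1.1344
φ3=240.0° → target in arm frame (0.1067, 0.0836)
  A cos θ + B sin θ = C:  -0.0067·cos θ + -0.2409·sin θ = -0.0067
  θ3 = atan2(B,A) + arccos(C/0.2410) = 0.0001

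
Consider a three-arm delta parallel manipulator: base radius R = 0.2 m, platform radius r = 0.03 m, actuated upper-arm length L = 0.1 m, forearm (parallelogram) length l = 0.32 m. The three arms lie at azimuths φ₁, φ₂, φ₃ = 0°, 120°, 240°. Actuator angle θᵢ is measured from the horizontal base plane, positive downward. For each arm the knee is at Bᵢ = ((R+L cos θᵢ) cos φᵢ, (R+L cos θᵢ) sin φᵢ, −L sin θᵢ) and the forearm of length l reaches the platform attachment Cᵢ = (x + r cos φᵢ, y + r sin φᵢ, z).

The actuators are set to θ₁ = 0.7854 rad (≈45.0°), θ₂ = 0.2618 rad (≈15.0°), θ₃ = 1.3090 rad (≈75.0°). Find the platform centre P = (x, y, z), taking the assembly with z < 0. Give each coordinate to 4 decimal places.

φ1=0.0°: virtual centre (0.2407, 0.0000, -0.0707), radius l
φ2=120.0°: virtual centre (-0.1333, 0.2309, -0.0259), radius l
O3 = (0.1959·cos240.0°, 0.1959·sin240.0°, -0.0966) = (-0.0979, -0.1696, -0.0966)
subtract pairs → two planes through P
[-0.7480 0.4618 0.0897]·P = 0.0088;  [-0.6773 -0.3393 -0.0518]·P = -0.0152
det = 0.5665;  x = 0.0072+0.0115z,  y = 0.0306+-0.1755z
sphere 1 gives Az²+Bz+C=0 with A=1.0309, B=0.1253, C=-0.0419;  B²−4AC=0.1885;  roots -0.2713, 0.1498;  negative root z = -0.2713
x = 0.0040, y = 0.0783

(0.0040, 0.0783, -0.2713)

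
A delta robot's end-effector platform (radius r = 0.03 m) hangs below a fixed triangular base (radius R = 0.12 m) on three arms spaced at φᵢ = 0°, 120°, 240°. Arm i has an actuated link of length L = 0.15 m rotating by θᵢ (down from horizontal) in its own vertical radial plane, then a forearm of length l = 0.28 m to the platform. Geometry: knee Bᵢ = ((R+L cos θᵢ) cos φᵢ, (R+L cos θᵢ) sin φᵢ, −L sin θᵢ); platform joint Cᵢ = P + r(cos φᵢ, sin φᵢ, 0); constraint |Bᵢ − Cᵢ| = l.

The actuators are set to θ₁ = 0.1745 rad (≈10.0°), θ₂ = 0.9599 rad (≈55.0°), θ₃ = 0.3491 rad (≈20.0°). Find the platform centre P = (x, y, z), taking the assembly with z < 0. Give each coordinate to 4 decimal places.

S1 = (0.2377·cos0.0°, 0.2377·sin0.0°, -0.0260) = (0.2377, 0.0000, -0.0260)
arm 2 at φ=120.0°: ρ2 = 0.1760;  S2 = (-0.0880, 0.1525, -0.1229)
φ3=240.0°: virtual centre (-0.1155, -0.2000, -0.0513), radius l
eliminate P² terms by subtracting sphere 1 from 2 and 3
[-0.6515 0.3049 -0.1937]·P = -0.0111;  [-0.7064 -0.4000 -0.0505]·P = -0.0012
det = 0.4760;  x = 0.0101+-0.1951z,  y = -0.0148+0.2182z
quadratic in z: (1.0857)z²+(0.1344)z+(-0.0257)=0, √Δ=0.3601 → z ∈ {-0.2277, 0.1039}; z = -0.2277 (taking z<0)
x = 0.0545, y = -0.0645

(0.0545, -0.0645, -0.2277)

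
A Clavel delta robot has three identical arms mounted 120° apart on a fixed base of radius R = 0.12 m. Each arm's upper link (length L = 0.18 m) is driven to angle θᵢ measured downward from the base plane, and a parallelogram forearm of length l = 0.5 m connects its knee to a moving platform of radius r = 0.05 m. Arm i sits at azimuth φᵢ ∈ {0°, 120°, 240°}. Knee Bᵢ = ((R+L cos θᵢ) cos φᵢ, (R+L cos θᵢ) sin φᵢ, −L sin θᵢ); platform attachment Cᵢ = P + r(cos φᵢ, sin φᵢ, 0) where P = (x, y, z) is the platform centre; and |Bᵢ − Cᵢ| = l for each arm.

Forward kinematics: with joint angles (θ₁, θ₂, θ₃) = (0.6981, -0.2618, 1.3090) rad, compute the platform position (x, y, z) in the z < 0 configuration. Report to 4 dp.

arm 1 at φ=0.0°: (R−r)+L cos θ1 = 0.2079;  S1 = (0.2079, 0.0000, -0.1157)
arm 2 at φ=120.0°: (R−r)+L cos θ2 = 0.2439;  S2 = (-0.1219, 0.2112, 0.0466)
S3 = (0.1166·cos240.0°, 0.1166·sin240.0°, -0.1739) = (-0.0583, -0.1010, -0.1739)
subtract pairs → two planes through P
plane₁₂: -0.6596x+0.4224y+0.3246z = 0.0050
Cramer: x(z) = 0.0122+0.0458z;  y(z) = 0.0310-0.6969z
sphere 1 gives Az²+Bz+C=0 with A=1.4877, B=0.1702, C=-0.1974;  B²−4AC=1.2035;  roots -0.4259, 0.3115;  negative root z = -0.4259
x = -0.0073, y = 0.3278

(-0.0073, 0.3278, -0.4259)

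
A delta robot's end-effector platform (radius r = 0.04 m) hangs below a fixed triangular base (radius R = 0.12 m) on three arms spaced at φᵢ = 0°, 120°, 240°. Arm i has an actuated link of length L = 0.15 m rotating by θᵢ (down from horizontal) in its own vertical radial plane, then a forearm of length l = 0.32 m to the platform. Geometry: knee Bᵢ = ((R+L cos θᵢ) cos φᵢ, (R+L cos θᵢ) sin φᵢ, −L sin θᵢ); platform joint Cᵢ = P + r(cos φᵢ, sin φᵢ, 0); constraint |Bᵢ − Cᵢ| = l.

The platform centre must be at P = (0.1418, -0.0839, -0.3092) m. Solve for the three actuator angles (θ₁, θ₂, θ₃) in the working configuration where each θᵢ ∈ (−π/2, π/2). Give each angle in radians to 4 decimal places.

φ1=0.0° → target in arm frame (0.1418, -0.0839)
  A=-0.0618, B=-0.3092, C=(l²−L²−A²−y'²−z²)/(2L)=-0.0885
  √(A²+B²)=0.3153;  θ1 = -1.7681+1.8554 ≈ 0.0874
φ2=120.0° → target in arm frame (-0.1436, -0.0809)
  A=0.2236, B=-0.3092, C=(l²−L²−A²−y'²−z²)/(2L)=-0.2407
  γ=atan2(-0.3092,0.2236)=-0.9448;  ψ=arccos(-0.6309)=2.2536;  θ2=γ+ψ≈1.3088
rotate P by −φ3: (0.0018, 0.1648, -0.3092)
  e−x'=0.0782;  (l²−L²−(e−x')²−y'²−z²)/2L = -0.1632
  θ3 = atan2(B,A) + arccos(C/0.3189) = 0.7851

θ₁ = 0.0874, θ₂ = 1.3088, θ₃ = 0.7851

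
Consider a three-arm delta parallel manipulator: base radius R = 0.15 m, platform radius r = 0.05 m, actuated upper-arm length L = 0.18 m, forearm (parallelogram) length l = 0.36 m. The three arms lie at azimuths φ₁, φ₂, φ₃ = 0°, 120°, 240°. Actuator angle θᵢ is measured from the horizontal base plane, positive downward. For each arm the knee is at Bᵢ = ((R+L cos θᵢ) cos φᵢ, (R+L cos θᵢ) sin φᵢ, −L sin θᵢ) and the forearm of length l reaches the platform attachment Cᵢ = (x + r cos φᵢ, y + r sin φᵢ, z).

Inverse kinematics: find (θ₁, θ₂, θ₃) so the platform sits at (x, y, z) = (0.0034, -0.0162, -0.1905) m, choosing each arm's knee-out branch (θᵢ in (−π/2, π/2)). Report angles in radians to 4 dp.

θ₁ = -0.2614, θ₂ = -0.0874, θ₃ = -0.3488

φ1=0.0° → target in arm frame (0.0034, -0.0162)
  e−x'=0.0966;  (l²−L²−(e−x')²−y'²−z²)/2L = 0.1425
  γ=atan2(-0.1905,0.0966)=-1.1015;  ψ=arccos(0.6674)=0.8401;  θ1=γ+ψ≈-0.2614
arm 2 (φ=120.0°): x'=-0.0157, y'=0.0052
  A=0.1157, B=-0.1905, C=(l²−L²−A²−y'²−z²)/(2L)=0.1319
  θ2 = atan2(B,A) + arccos(C/0.2229) = -0.0874
φ3=240.0° → target in arm frame (0.0123, 0.0110)
  A cos θ + B sin θ = C:  0.0877·cos θ + -0.1905·sin θ = 0.1475
  √(A²+B²)=0.2097;  θ3 = -1.1395+0.7906 ≈ -0.3488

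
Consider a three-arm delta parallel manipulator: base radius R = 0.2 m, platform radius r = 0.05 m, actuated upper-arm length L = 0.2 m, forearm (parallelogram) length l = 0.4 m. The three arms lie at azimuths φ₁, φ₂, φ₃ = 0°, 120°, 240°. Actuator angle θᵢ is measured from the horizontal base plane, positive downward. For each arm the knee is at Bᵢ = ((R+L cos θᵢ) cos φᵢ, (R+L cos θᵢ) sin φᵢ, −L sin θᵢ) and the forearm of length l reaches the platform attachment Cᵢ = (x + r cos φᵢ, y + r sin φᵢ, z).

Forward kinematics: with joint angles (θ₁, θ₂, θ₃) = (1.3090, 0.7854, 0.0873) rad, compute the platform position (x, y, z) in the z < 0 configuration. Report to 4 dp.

φ1=0.0°: virtual centre (0.2018, 0.0000, -0.1932), radius l
φ2=120.0°: virtual centre (-0.1457, 0.2524, -0.1414), radius l
φ3=240.0°: virtual centre (-0.1746, -0.3024, -0.0174), radius l
|centre ₂|²−|centre ₁|² = 0.0269;  |centre ₃|²−|centre ₁|² = 0.0442
[-0.6949 0.5048 0.1035]·P = 0.0269;  [-0.7528 -0.6049 0.3515]·P = 0.0442
Cramer: x(z) = -0.0482+0.2999z;  y(z) = -0.0131+0.2078z
sphere 1 gives Az²+Bz+C=0 with A=1.1332, B=0.2310, C=-0.0600;  B²−4AC=0.3253;  roots -0.3536, 0.1498;  negative root z = -0.3536
x = -0.1543, y = -0.0866

(-0.1543, -0.0866, -0.3536)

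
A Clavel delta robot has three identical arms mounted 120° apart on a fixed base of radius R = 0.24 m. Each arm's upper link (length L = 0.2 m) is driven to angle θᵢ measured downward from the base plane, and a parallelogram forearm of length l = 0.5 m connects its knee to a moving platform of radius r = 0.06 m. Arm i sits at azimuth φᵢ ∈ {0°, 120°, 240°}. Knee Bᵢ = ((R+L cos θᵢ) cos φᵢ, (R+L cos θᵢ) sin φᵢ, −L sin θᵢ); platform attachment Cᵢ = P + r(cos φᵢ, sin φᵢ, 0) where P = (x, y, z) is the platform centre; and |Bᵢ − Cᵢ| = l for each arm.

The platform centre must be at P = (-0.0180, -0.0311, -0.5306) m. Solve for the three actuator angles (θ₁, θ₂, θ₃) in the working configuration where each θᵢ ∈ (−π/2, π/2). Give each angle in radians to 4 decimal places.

θ₁ = 0.8728, θ₂ = 0.8726, θ₃ = 0.6982

arm 1 (φ=0.0°): x'=-0.0180, y'=-0.0311
  e−x'=0.1980;  (l²−L²−(e−x')²−y'²−z²)/2L = -0.2793
  γ=atan2(-0.5306,0.1980)=-1.2136;  ψ=arccos(-0.4931)=2.0865;  θ1=γ+ψ≈0.8728
rotate P by −φ2: (-0.0179, 0.0311, -0.5306)
  A=0.1979, B=-0.5306, C=(l²−L²−A²−y'²−z²)/(2L)=-0.2792
  √(A²+B²)=0.5663;  θ2 = -1.2137+2.0864 ≈ 0.8726
rotate P by −φ3: (0.0359, 0.0000, -0.5306)
  e−x'=0.1441;  (l²−L²−(e−x')²−y'²−z²)/2L = -0.2307
  γ=atan2(-0.5306,0.1441)=-1.3057;  ψ=arccos(-0.4197)=2.0039;  θ3=γ+ψ≈0.6982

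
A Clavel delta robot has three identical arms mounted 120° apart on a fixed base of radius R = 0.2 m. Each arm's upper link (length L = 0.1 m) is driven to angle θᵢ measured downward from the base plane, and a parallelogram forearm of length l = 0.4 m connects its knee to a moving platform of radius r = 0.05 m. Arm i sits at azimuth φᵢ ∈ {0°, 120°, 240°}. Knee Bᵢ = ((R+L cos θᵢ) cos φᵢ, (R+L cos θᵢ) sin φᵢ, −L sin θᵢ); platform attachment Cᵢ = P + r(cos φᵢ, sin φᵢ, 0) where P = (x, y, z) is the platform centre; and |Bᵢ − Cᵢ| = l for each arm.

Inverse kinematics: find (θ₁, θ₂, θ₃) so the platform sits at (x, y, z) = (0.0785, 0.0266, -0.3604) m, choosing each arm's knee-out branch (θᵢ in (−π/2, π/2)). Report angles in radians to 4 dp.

θ₁ = 0.0001, θ₂ = 0.6110, θ₃ = 0.8729

rotate P by −φ1: (0.0785, 0.0266, -0.3604)
  e−x'=0.0715;  (l²−L²−(e−x')²−y'²−z²)/2L = 0.0715
  θ1 = atan2(B,A) + arccos(C/0.3674) = 0.0001
arm 2 (φ=120.0°): x'=-0.0162, y'=-0.0813
  A=0.1662, B=-0.3604, C=(l²−L²−A²−y'²−z²)/(2L)=-0.0706
  θ2 = atan2(B,A) + arccos(C/0.3969) = 0.6110
φ3=240.0° → target in arm frame (-0.0623, 0.0547)
  A=0.2123, B=-0.3604, C=(l²−L²−A²−y'²−z²)/(2L)=-0.1397
  √(A²+B²)=0.4183;  θ3 = -1.0385+1.9114 ≈ 0.8729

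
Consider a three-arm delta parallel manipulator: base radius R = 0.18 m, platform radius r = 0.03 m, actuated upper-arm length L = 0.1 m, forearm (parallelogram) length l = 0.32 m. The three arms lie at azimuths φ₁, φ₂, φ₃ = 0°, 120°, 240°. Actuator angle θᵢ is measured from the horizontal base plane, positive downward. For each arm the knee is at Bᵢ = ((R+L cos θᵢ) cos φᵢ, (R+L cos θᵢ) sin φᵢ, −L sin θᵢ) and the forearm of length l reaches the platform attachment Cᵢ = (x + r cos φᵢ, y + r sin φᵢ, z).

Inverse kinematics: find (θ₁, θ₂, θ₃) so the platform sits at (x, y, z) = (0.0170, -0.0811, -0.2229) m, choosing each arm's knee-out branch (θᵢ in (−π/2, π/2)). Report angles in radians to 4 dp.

φ1=0.0° → target in arm frame (0.0170, -0.0811)
  A=0.1330, B=-0.2229, C=(l²−L²−A²−y'²−z²)/(2L)=0.0922
  γ=atan2(-0.2229,0.1330)=-1.0328;  ψ=arccos(0.3554)=1.2075;  θ1=γ+ψ≈0.1746
rotate P by −φ2: (-0.0787, 0.0258, -0.2229)
  A cos θ + B sin θ = C:  0.2287·cos θ + -0.2229·sin θ = -0.0514
  √(A²+B²)=0.3194;  θ2 = -0.7725+1.7323 ≈ 0.9598
φ3=240.0° → target in arm frame (0.0617, 0.0553)
  A=0.0883, B=-0.2229, C=(l²−L²−A²−y'²−z²)/(2L)=0.1593
  θ3 = atan2(B,A) + arccos(C/0.2397) = -0.3500

θ₁ = 0.1746, θ₂ = 0.9598, θ₃ = -0.3500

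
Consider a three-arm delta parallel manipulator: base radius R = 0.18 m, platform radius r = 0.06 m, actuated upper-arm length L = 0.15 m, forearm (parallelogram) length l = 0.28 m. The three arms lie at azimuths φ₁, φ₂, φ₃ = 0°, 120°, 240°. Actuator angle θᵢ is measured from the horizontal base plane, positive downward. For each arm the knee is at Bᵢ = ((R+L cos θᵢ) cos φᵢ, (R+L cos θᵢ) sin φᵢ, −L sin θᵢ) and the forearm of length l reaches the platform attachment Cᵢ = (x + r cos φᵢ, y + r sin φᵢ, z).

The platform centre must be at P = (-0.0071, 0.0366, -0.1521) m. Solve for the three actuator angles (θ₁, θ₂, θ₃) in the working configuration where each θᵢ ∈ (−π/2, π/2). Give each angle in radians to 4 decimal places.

arm 1 (φ=0.0°): x'=-0.0071, y'=0.0366
  A cos θ + B sin θ = C:  0.1271·cos θ + -0.1521·sin θ = 0.0509
  γ=atan2(-0.1521,0.1271)=-0.8747;  ψ=arccos(0.2568)=1.3111;  θ1=γ+ψ≈0.4364
rotate P by −φ2: (0.0352, -0.0122, -0.1521)
  e−x'=0.0848;  (l²−L²−(e−x')²−y'²−z²)/2L = 0.0848
  θ2 = atan2(B,A) + arccos(C/0.1741) = -0.0002
arm 3 (φ=240.0°): x'=-0.0281, y'=-0.0244
  A=0.1481, B=-0.1521, C=(l²−L²−A²−y'²−z²)/(2L)=0.0341
  √(A²+B²)=0.2123;  θ3 = -0.7986+1.4096 ≈ 0.6111

θ₁ = 0.4364, θ₂ = -0.0002, θ₃ = 0.6111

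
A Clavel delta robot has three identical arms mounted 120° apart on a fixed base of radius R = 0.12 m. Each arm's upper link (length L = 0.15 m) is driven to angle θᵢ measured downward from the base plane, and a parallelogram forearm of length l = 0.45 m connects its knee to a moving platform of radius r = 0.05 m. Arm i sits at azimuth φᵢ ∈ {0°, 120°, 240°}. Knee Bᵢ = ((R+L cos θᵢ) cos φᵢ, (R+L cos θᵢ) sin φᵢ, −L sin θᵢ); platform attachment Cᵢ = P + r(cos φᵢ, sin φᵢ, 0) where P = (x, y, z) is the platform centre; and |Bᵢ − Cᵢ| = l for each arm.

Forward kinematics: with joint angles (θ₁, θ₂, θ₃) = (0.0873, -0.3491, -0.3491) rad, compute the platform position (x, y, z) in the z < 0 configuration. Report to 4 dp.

arm 1 at φ=0.0°: (R−r)+L cos θ1 = 0.2194;  S1 = (0.2194, 0.0000, -0.0131)
S2 = (0.2110·cos120.0°, 0.2110·sin120.0°, 0.0513) = (-0.1055, 0.1827, 0.0513)
φ3=240.0°: virtual centre (-0.1055, -0.1827, 0.0513), radius l
|S₂|²−|S₁|² = -0.0012;  |S₃|²−|S₁|² = -0.0012
plane₁₂: -0.6498x+0.3654y+0.1288z = -0.0012
Cramer: x(z) = 0.0018+0.1982z;  y(z) = 0.0000-0.0000z
into |P−S₁|² = l²: 1.0393z² + -0.0601z + -0.1550 = 0;  Δ = 0.6479;  z = -0.3583 or 0.4162 → z<0 root = -0.3583
x = -0.0692, y = 0.0000

(-0.0692, 0.0000, -0.3583)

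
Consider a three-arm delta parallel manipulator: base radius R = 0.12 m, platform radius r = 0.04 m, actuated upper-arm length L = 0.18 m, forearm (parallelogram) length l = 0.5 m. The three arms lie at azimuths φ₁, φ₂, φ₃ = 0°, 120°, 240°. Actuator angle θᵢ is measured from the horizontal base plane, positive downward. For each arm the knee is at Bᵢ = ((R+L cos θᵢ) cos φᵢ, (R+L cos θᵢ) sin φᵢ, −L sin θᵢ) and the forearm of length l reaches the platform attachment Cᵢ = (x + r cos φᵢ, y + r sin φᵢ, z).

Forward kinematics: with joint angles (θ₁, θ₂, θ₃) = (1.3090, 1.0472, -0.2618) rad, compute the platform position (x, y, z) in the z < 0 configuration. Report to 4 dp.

(-0.2199, -0.2382, -0.4443)

arm 1 at φ=0.0°: (R−r)+L cos θ1 = 0.1266;  S1 = (0.1266, 0.0000, -0.1739)
S2 = (0.1700·cos120.0°, 0.1700·sin120.0°, -0.1559) = (-0.0850, 0.1472, -0.1559)
S3 = (0.2539·cos240.0°, 0.2539·sin240.0°, 0.0466) = (-0.1269, -0.2199, 0.0466)
eliminate P² terms by subtracting sphere 1 from 2 and 3
plane₁₂: -0.4232x+0.2944y+0.0360z = 0.0069
det = 0.3354;  x = -0.0270+0.4343z,  y = -0.0152+0.5020z
quadratic in z: (1.4406)z²+(0.1991)z+(-0.1960)=0, √Δ=1.0811 → z ∈ {-0.4443, 0.3061}; z = -0.4443 (taking z<0)
x = -0.2199, y = -0.2382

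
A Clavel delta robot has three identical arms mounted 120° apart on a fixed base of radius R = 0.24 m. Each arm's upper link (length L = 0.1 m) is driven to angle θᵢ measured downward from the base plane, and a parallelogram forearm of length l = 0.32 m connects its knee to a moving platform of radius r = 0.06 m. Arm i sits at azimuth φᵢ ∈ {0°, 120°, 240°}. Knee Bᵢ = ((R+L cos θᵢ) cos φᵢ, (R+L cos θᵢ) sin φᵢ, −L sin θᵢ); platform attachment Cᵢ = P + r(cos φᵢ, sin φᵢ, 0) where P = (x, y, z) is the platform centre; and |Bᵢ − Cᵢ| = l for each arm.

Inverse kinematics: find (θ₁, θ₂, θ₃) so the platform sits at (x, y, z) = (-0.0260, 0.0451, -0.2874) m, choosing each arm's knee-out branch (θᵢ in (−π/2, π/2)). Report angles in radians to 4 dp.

arm 1 (φ=0.0°): x'=-0.0260, y'=0.0451
  e−x'=0.2060;  (l²−L²−(e−x')²−y'²−z²)/2L = -0.1733
  γ=atan2(-0.2874,0.2060)=-0.9489;  ψ=arccos(-0.4902)=2.0831;  θ1=γ+ψ≈1.1342
rotate P by −φ2: (0.0521, 0.0000, -0.2874)
  A cos θ + B sin θ = C:  0.1279·cos θ + -0.2874·sin θ = -0.0328
  √(A²+B²)=0.3146;  θ2 = -1.1520+1.6754 ≈ 0.5234
arm 3 (φ=240.0°): x'=-0.0261, y'=-0.0451
  A=0.2061, B=-0.2874, C=(l²−L²−A²−y'²−z²)/(2L)=-0.1734
  θ3 = atan2(B,A) + arccos(C/0.3536) = 1.1347

θ₁ = 1.1342, θ₂ = 0.5234, θ₃ = 1.1347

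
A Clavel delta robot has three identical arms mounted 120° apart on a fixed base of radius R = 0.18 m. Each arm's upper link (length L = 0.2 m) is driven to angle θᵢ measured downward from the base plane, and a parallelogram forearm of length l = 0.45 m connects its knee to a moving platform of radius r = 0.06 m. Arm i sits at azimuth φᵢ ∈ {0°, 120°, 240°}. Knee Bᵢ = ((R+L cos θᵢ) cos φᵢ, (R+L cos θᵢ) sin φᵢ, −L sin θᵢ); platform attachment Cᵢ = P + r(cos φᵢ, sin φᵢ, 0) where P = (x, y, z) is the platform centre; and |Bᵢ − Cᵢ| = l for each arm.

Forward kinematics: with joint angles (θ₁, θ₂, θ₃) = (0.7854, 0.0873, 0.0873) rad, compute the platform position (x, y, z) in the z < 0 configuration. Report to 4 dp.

(-0.1257, 0.0000, -0.3709)

arm 1 at φ=0.0°: e+L cos θ1 = 0.2614;  centre 1 = (0.2614, 0.0000, -0.1414)
φ2=120.0°: virtual centre (-0.1596, 0.2765, -0.0174), radius l
φ3=240.0°: virtual centre (-0.1596, -0.2765, -0.0174), radius l
subtract pairs → two planes through P
[-0.8421 0.5529 0.2480]·P = 0.0139;  [-0.8421 -0.5529 0.2480]·P = 0.0139
Cramer: x(z) = -0.0165+0.2945z;  y(z) = 0.0000-0.0000z
quadratic in z: (1.0867)z²+(0.1192)z+(-0.1053)=0, √Δ=0.6869 → z ∈ {-0.3709, 0.2612}; z = -0.3709 (taking z<0)
x = -0.1257, y = 0.0000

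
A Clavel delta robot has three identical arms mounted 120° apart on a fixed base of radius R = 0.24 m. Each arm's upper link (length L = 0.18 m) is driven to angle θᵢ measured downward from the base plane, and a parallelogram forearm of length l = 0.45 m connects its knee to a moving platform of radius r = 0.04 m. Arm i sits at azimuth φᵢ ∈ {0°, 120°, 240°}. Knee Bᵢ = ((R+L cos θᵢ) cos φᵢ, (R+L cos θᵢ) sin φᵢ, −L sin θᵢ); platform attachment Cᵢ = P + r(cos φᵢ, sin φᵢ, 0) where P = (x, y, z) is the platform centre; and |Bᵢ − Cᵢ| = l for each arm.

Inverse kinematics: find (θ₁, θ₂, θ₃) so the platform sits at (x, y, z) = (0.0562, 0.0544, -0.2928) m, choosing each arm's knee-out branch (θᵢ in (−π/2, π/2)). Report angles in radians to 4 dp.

θ₁ = -0.0870, θ₂ = 0.1746, θ₃ = 0.6980

arm 1 (φ=0.0°): x'=0.0562, y'=0.0544
  e−x'=0.1438;  (l²−L²−(e−x')²−y'²−z²)/2L = 0.1687
  θ1 = atan2(B,A) + arccos(C/0.3262) = -0.0870
rotate P by −φ2: (0.0190, -0.0759, -0.2928)
  A=0.1810, B=-0.2928, C=(l²−L²−A²−y'²−z²)/(2L)=0.1274
  √(A²+B²)=0.3442;  θ2 = -1.0172+1.1917 ≈ 0.1746
φ3=240.0° → target in arm frame (-0.0752, 0.0215)
  A cos θ + B sin θ = C:  0.2752·cos θ + -0.2928·sin θ = 0.0227
  √(A²+B²)=0.4018;  θ3 = -0.8164+1.5143 ≈ 0.6980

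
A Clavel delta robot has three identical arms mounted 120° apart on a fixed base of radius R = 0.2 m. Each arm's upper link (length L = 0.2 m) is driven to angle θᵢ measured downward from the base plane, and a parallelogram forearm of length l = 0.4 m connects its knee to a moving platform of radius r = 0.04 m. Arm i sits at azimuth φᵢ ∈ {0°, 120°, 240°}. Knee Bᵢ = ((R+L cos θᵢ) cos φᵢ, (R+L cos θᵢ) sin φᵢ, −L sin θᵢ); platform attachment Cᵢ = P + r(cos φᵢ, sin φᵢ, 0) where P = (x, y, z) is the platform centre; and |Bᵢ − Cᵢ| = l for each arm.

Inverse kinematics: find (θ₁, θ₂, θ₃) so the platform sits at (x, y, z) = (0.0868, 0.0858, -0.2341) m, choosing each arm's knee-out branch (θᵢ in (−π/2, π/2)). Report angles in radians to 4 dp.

φ1=0.0° → target in arm frame (0.0868, 0.0858)
  A=0.0732, B=-0.2341, C=(l²−L²−A²−y'²−z²)/(2L)=0.1312
  γ=atan2(-0.2341,0.0732)=-1.2677;  ψ=arccos(0.5349)=1.0064;  θ1=γ+ψ≈-0.2613
arm 2 (φ=120.0°): x'=0.0309, y'=-0.1181
  A cos θ + B sin θ = C:  0.1291·cos θ + -0.2341·sin θ = 0.0865
  θ2 = atan2(B,A) + arccos(C/0.2673) = 0.1746
arm 3 (φ=240.0°): x'=-0.1177, y'=0.0323
  A cos θ + B sin θ = C:  0.2777·cos θ + -0.2341·sin θ = -0.0324
  γ=atan2(-0.2341,0.2777)=-0.7004;  ψ=arccos(-0.0892)=1.6601;  θ3=γ+ψ≈0.9597

θ₁ = -0.2613, θ₂ = 0.1746, θ₃ = 0.9597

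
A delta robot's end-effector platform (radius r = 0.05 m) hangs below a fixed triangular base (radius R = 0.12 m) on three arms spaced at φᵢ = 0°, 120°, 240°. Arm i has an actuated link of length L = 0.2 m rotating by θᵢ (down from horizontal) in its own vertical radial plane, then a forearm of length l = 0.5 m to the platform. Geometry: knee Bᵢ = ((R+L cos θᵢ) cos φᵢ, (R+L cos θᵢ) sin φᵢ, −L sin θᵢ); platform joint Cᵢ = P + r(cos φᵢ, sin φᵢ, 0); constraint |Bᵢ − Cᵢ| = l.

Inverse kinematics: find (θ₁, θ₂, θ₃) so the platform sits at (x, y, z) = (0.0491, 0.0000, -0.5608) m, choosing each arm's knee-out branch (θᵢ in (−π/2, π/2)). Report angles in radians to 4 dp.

θ₁ = 0.5237, θ₂ = 0.6983, θ₃ = 0.6983

rotate P by −φ1: (0.0491, 0.0000, -0.5608)
  A cos θ + B sin θ = C:  0.0209·cos θ + -0.5608·sin θ = -0.2623
  θ1 = atan2(B,A) + arccos(C/0.5612) = 0.5237
φ2=120.0° → target in arm frame (-0.0245, -0.0425)
  A=0.0945, B=-0.5608, C=(l²−L²−A²−y'²−z²)/(2L)=-0.2881
  √(A²+B²)=0.5687;  θ2 = -1.4038+2.1020 ≈ 0.6983
φ3=240.0° → target in arm frame (-0.0246, 0.0425)
  e−x'=0.0946;  (l²−L²−(e−x')²−y'²−z²)/2L = -0.2881
  θ3 = atan2(B,A) + arccos(C/0.5687) = 0.6983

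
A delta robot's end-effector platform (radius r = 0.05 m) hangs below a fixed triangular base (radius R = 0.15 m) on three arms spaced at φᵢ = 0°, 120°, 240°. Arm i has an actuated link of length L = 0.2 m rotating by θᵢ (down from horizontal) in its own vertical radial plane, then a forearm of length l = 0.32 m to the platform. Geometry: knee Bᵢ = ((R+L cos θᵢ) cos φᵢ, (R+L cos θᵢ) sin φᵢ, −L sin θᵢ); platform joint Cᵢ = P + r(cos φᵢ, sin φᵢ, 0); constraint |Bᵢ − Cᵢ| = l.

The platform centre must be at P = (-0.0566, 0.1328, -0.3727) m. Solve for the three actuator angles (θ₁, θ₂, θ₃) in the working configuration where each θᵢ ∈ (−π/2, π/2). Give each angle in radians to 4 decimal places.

φ1=0.0° → target in arm frame (-0.0566, 0.1328)
  A=0.1566, B=-0.3727, C=(l²−L²−A²−y'²−z²)/(2L)=-0.2967
  γ=atan2(-0.3727,0.1566)=-1.1730;  ψ=arccos(-0.7338)=2.3947;  θ1=γ+ψ≈1.2217
arm 2 (φ=120.0°): x'=0.1433, y'=-0.0174
  A cos θ + B sin θ = C:  -0.0433·cos θ + -0.3727·sin θ = -0.1967
  γ=atan2(-0.3727,-0.0433)=-1.6865;  ψ=arccos(-0.5243)=2.1226;  θ2=γ+ψ≈0.4362
φ3=240.0° → target in arm frame (-0.0867, -0.1154)
  A=0.1867, B=-0.3727, C=(l²−L²−A²−y'²−z²)/(2L)=-0.3117
  √(A²+B²)=0.4169;  θ3 = -1.1064+2.4155 ≈ 1.3091

θ₁ = 1.2217, θ₂ = 0.4362, θ₃ = 1.3091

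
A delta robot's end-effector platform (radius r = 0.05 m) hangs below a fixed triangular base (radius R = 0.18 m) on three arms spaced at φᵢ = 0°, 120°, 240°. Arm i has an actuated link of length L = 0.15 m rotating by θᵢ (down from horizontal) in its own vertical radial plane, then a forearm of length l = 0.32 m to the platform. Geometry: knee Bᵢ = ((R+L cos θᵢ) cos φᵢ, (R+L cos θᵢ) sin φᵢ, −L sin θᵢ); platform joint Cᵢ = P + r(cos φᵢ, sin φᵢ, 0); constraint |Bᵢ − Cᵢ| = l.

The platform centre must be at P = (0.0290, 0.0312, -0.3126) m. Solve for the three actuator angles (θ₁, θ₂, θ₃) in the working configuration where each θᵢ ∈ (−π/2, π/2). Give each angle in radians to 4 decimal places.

θ₁ = 0.6111, θ₂ = 0.6981, θ₃ = 0.9602

φ1=0.0° → target in arm frame (0.0290, 0.0312)
  e−x'=0.1010;  (l²−L²−(e−x')²−y'²−z²)/2L = -0.0966
  γ=atan2(-0.3126,0.1010)=-1.2583;  ψ=arccos(-0.2942)=1.8694;  θ1=γ+ψ≈0.6111
arm 2 (φ=120.0°): x'=0.0125, y'=-0.0407
  A=0.1175, B=-0.3126, C=(l²−L²−A²−y'²−z²)/(2L)=-0.1109
  √(A²+B²)=0.3339;  θ2 = -1.2113+1.9094 ≈ 0.6981
arm 3 (φ=240.0°): x'=-0.0415, y'=0.0095
  A cos θ + B sin θ = C:  0.1715·cos θ + -0.3126·sin θ = -0.1578
  γ=atan2(-0.3126,0.1715)=-1.0690;  ψ=arccos(-0.4424)=2.0291;  θ3=γ+ψ≈0.9602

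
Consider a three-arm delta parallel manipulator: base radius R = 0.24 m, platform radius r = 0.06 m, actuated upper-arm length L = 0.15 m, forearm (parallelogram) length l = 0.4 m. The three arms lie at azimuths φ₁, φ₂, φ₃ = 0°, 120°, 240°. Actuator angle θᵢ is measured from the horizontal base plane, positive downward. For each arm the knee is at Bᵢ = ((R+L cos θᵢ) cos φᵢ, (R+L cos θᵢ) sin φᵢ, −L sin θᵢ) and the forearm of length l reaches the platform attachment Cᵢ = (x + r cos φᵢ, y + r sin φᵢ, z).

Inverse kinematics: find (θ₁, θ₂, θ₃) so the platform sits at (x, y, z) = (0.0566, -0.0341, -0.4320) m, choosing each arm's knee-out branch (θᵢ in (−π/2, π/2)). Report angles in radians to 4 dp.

θ₁ = 0.7858, θ₂ = 1.3089, θ₃ = 1.0474

arm 1 (φ=0.0°): x'=0.0566, y'=-0.0341
  A cos θ + B sin θ = C:  0.1234·cos θ + -0.4320·sin θ = -0.2184
  √(A²+B²)=0.4493;  θ1 = -1.2926+2.0784 ≈ 0.7858
φ2=120.0° → target in arm frame (-0.0578, -0.0320)
  e−x'=0.2378;  (l²−L²−(e−x')²−y'²−z²)/2L = -0.3557
  √(A²+B²)=0.4931;  θ2 = -1.0675+2.3765 ≈ 1.3089
arm 3 (φ=240.0°): x'=0.0012, y'=0.0661
  e−x'=0.1788;  (l²−L²−(e−x')²−y'²−z²)/2L = -0.2848
  θ3 = atan2(B,A) + arccos(C/0.4675) = 1.0474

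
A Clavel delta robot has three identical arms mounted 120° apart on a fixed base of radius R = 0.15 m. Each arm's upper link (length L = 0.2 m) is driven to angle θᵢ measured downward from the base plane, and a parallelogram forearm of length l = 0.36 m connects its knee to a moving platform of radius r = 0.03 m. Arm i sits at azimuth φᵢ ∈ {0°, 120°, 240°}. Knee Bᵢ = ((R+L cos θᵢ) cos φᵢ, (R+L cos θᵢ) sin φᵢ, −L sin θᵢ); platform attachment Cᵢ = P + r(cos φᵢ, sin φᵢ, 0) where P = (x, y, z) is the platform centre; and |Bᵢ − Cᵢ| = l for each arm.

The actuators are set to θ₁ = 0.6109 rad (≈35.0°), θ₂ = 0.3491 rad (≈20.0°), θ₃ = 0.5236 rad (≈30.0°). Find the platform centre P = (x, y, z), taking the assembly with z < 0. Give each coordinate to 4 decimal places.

φ1=0.0°: virtual centre (0.2838, 0.0000, -0.1147), radius l
φ2=120.0°: virtual centre (-0.1540, 0.2667, -0.0684), radius l
arm 3 at φ=240.0°: ρ3 = 0.2932;  centre 3 = (-0.1466, -0.2539, -0.1000)
|centre ₂|²−|centre ₁|² = 0.0058;  |centre ₃|²−|centre ₁|² = 0.0023
plane₁₂: -0.8756x+0.5334y+0.0926z = 0.0058
Cramer: x(z) = -0.0046+0.0694z;  y(z) = 0.0033-0.0597z
quadratic in z: (1.0084)z²+(0.1890)z+(-0.0332)=0, √Δ=0.4121 → z ∈ {-0.2981, 0.1106}; z = -0.2981 (taking z<0)
x = -0.0253, y = 0.0211

(-0.0253, 0.0211, -0.2981)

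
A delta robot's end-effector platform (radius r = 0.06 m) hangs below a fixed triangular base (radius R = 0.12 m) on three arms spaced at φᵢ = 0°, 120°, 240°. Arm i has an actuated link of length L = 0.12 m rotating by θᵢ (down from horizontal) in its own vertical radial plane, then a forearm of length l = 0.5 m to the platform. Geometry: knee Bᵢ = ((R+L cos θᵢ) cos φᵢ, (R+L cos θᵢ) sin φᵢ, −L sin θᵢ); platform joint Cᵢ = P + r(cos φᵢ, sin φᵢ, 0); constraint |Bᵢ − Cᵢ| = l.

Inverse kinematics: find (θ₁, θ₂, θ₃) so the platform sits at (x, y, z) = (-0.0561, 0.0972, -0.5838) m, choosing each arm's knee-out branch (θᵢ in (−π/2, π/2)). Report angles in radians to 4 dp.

arm 1 (φ=0.0°): x'=-0.0561, y'=0.0972
  e−x'=0.1161;  (l²−L²−(e−x')²−y'²−z²)/2L = -0.5340
  γ=atan2(-0.5838,0.1161)=-1.3745;  ψ=arccos(-0.8971)=2.6839;  θ1=γ+ψ≈1.3094
rotate P by −φ2: (0.1122, 0.0000, -0.5838)
  A cos θ + B sin θ = C:  -0.0522·cos θ + -0.5838·sin θ = -0.4498
  θ2 = atan2(B,A) + arccos(C/0.5861) = 0.7855
φ3=240.0° → target in arm frame (-0.0561, -0.0972)
  A cos θ + B sin θ = C:  0.1161·cos θ + -0.5838·sin θ = -0.5340
  θ3 = atan2(B,A) + arccos(C/0.5952) = 1.3094

θ₁ = 1.3094, θ₂ = 0.7855, θ₃ = 1.3094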